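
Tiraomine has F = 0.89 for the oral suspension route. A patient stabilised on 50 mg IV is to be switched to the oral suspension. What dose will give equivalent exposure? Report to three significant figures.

D_oral = 56.2 mg

For equal systemic exposure: F × D_ev = D_iv
D_ev = D_iv / F = 50 / 0.89 = 56.1798 mg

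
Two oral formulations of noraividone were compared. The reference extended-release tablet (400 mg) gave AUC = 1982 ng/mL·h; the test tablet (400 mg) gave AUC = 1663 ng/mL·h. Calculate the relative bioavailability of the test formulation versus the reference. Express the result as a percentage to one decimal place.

F_rel = 83.9%

F_rel = (AUC_test/D_test) / (AUC_ref/D_ref)
      = (1663/400) / (1982/400)
      = 4.1575 / 4.955 = 0.8391 = 83.91%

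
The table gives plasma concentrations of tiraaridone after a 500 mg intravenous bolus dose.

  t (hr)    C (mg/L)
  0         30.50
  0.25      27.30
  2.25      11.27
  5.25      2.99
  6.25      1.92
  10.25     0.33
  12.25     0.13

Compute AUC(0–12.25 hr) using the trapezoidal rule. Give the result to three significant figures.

AUC = 74.6 mg/L·hr

Trapezoidal AUC_0→12.25:
  [0→0.25]: (30.50+27.30)/2 × 0.25 = 7.225
  [0.25→2.25]: (27.30+11.27)/2 × 2 = 38.57
  [2.25→5.25]: (11.27+2.99)/2 × 3 = 21.39
  [5.25→6.25]: (2.99+1.92)/2 × 1 = 2.455
  [6.25→10.25]: (1.92+0.33)/2 × 4 = 4.5
  [10.25→12.25]: (0.33+0.13)/2 × 2 = 0.46
  Sum = 74.6 mg/L·hr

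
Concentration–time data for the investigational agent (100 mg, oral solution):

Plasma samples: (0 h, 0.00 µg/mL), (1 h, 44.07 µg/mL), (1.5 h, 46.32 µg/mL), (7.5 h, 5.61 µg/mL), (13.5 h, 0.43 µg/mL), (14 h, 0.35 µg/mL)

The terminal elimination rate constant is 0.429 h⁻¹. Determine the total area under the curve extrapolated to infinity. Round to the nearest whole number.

Trapezoidal AUC_0→14:
  [0→1]: (0.00+44.07)/2 × 1 = 22.035
  [1→1.5]: (44.07+46.32)/2 × 0.5 = 22.5975
  [1.5→7.5]: (46.32+5.61)/2 × 6 = 155.79
  [7.5→13.5]: (5.61+0.43)/2 × 6 = 18.12
  [13.5→14]: (0.43+0.35)/2 × 0.5 = 0.195
  Sum = 218.7375 µg/mL·h
Extrapolated tail: C_last / k_e = 0.35 / 0.429 = 0.816
AUC_0→∞ = 218.7375 + 0.816 = 219.5535 µg/mL·h

AUC = 220 µg/mL·h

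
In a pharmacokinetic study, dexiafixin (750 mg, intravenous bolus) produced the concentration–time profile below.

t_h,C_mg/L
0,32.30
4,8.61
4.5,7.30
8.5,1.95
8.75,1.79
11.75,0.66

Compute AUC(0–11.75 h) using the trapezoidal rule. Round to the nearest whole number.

Trapezoidal AUC_0→11.75:
  [0→4]: (32.30+8.61)/2 × 4 = 81.82
  [4→4.5]: (8.61+7.30)/2 × 0.5 = 3.9775
  [4.5→8.5]: (7.30+1.95)/2 × 4 = 18.5
  [8.5→8.75]: (1.95+1.79)/2 × 0.25 = 0.4675
  [8.75→11.75]: (1.79+0.66)/2 × 3 = 3.675
  Sum = 108.44 mg/L·h

AUC = 108 mg/L·h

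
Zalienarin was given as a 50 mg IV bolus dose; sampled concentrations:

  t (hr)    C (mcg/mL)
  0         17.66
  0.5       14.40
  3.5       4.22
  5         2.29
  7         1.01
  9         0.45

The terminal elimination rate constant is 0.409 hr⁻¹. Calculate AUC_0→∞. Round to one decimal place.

Trapezoidal AUC_0→9:
  [0→0.5]: (17.66+14.40)/2 × 0.5 = 8.015
  [0.5→3.5]: (14.40+4.22)/2 × 3 = 27.93
  [3.5→5]: (4.22+2.29)/2 × 1.5 = 4.8825
  [5→7]: (2.29+1.01)/2 × 2 = 3.3
  [7→9]: (1.01+0.45)/2 × 2 = 1.46
  Sum = 45.5875 mcg/mL·hr
Extrapolated tail: C_last / k_e = 0.45 / 0.409 = 1.100
AUC_0→∞ = 45.5875 + 1.100 = 46.6875 mcg/mL·hr

AUC = 46.7 mcg/mL·hr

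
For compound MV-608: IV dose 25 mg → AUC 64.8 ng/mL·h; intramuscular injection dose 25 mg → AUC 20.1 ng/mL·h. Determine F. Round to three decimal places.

F = 0.310

F = (AUC_ev / D_ev) / (AUC_iv / D_iv)
  = (20.1/25) / (64.8/25)
  = 0.804 / 2.592 = 0.3102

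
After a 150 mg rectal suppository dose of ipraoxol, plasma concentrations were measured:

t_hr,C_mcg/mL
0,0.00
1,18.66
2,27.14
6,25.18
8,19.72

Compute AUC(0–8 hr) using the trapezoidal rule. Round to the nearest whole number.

AUC = 182 mcg/mL·hr

Trapezoidal AUC_0→8:
  [0→1]: (0.00+18.66)/2 × 1 = 9.33
  [1→2]: (18.66+27.14)/2 × 1 = 22.9
  [2→6]: (27.14+25.18)/2 × 4 = 104.64
  [6→8]: (25.18+19.72)/2 × 2 = 44.9
  Sum = 181.77 mcg/mL·hr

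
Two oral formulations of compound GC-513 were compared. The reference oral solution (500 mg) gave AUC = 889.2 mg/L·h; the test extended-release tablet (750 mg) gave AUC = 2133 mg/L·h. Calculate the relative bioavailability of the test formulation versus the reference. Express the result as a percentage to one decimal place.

F_rel = (AUC_test/D_test) / (AUC_ref/D_ref)
      = (2133/750) / (889.2/500)
      = 2.844 / 1.7784 = 1.5992 = 159.92%

F_rel = 159.9%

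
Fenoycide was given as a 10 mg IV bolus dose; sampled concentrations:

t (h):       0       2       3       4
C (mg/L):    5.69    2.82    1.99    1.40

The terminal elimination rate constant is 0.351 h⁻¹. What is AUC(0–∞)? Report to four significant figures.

AUC = 16.60 mg/L·h

Trapezoidal AUC_0→4:
  [0→2]: (5.69+2.82)/2 × 2 = 8.51
  [2→3]: (2.82+1.99)/2 × 1 = 2.405
  [3→4]: (1.99+1.40)/2 × 1 = 1.695
  Sum = 12.61 mg/L·h
Extrapolated tail: C_last / k_e = 1.40 / 0.351 = 3.989
AUC_0→∞ = 12.61 + 3.989 = 16.599 mg/L·h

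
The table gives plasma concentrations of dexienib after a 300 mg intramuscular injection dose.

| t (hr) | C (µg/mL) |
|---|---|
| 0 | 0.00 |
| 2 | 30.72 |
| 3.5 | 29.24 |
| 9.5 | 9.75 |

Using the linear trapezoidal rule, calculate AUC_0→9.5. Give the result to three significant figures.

Trapezoidal AUC_0→9.5:
  [0→2]: (0.00+30.72)/2 × 2 = 30.72
  [2→3.5]: (30.72+29.24)/2 × 1.5 = 44.97
  [3.5→9.5]: (29.24+9.75)/2 × 6 = 116.97
  Sum = 192.66 µg/mL·hr

AUC = 193 µg/mL·hr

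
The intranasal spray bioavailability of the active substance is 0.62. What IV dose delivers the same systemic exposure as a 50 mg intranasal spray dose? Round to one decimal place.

Systemic exposure from an extravascular dose = F × D_ev, so the equivalent IV dose is F × D_ev.
D_iv = F × D_ev = 0.62 × 50 = 31 mg

D_iv = 31.0 mg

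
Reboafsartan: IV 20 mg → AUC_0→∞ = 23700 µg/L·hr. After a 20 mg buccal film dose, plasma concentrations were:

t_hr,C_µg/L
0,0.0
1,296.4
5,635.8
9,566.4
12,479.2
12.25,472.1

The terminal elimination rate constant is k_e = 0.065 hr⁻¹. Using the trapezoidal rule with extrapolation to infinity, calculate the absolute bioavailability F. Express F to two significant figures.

F = 0.56

Trapezoidal AUC_0→12.25 (buccal film):
  [0→1]: (0.0+296.4)/2 × 1 = 148.2
  [1→5]: (296.4+635.8)/2 × 4 = 1864.4
  [5→9]: (635.8+566.4)/2 × 4 = 2404.4
  [9→12]: (566.4+479.2)/2 × 3 = 1568.4
  [12→12.25]: (479.2+472.1)/2 × 0.25 = 118.9125
  Sum = 6104.3125 µg/L·hr
Tail: C_last/k_e = 472.1/0.065 = 7263.077
AUC_0→∞ (buccal film) = 6104.3125 + 7263.077 = 13367.3895 µg/L·hr
F = (AUC_ev/D_ev)/(AUC_iv/D_iv) = (13367.3895/20)/(23700/20) = 668.369/1185 = 0.5640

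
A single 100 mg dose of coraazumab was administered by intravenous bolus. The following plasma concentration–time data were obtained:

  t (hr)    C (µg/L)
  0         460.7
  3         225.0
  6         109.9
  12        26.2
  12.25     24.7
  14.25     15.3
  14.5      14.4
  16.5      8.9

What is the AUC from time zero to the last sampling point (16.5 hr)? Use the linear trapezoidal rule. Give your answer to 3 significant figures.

AUC = 2010 µg/L·hr

Trapezoidal AUC_0→16.5:
  [0→3]: (460.7+225.0)/2 × 3 = 1028.55
  [3→6]: (225.0+109.9)/2 × 3 = 502.35
  [6→12]: (109.9+26.2)/2 × 6 = 408.3
  [12→12.25]: (26.2+24.7)/2 × 0.25 = 6.3625
  [12.25→14.25]: (24.7+15.3)/2 × 2 = 40.0
  [14.25→14.5]: (15.3+14.4)/2 × 0.25 = 3.7125
  [14.5→16.5]: (14.4+8.9)/2 × 2 = 23.3
  Sum = 2012.575 µg/L·hr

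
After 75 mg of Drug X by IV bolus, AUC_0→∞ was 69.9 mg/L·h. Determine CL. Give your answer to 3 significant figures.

CL = Dose_iv / AUC_0→∞
   = 75 / 69.9 = 1.07296 L/h

CL = 1.07 L/h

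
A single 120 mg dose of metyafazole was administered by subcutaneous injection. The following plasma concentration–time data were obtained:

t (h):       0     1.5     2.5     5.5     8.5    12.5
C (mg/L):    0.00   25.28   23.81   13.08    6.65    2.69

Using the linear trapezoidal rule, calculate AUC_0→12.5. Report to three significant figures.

AUC = 147 mg/L·h

Trapezoidal AUC_0→12.5:
  [0→1.5]: (0.00+25.28)/2 × 1.5 = 18.96
  [1.5→2.5]: (25.28+23.81)/2 × 1 = 24.545
  [2.5→5.5]: (23.81+13.08)/2 × 3 = 55.335
  [5.5→8.5]: (13.08+6.65)/2 × 3 = 29.595
  [8.5→12.5]: (6.65+2.69)/2 × 4 = 18.68
  Sum = 147.115 mg/L·h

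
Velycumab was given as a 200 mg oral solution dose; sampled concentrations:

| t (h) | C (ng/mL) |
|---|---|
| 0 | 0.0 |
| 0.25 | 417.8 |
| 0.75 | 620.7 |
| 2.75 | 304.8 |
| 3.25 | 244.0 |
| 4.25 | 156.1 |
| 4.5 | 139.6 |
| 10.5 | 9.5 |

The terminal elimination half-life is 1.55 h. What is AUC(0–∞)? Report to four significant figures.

AUC = 2080 ng/mL·h

Trapezoidal AUC_0→10.5:
  [0→0.25]: (0.0+417.8)/2 × 0.25 = 52.225
  [0.25→0.75]: (417.8+620.7)/2 × 0.5 = 259.625
  [0.75→2.75]: (620.7+304.8)/2 × 2 = 925.5
  [2.75→3.25]: (304.8+244.0)/2 × 0.5 = 137.2
  [3.25→4.25]: (244.0+156.1)/2 × 1 = 200.05
  [4.25→4.5]: (156.1+139.6)/2 × 0.25 = 36.9625
  [4.5→10.5]: (139.6+9.5)/2 × 6 = 447.3
  Sum = 2058.8625 ng/mL·h
k_e = ln2 / t½ = 0.693147 / 1.55 = 0.4472 h^-1
Extrapolated tail: C_last / k_e = 9.5 / 0.4472 = 21.243
AUC_0→∞ = 2058.8625 + 21.243 = 2080.1055 ng/mL·h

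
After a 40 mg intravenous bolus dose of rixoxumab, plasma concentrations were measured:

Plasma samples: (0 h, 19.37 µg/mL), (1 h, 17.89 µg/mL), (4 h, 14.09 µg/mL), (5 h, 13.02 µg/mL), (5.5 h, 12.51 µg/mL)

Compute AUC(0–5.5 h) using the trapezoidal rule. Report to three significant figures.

Trapezoidal AUC_0→5.5:
  [0→1]: (19.37+17.89)/2 × 1 = 18.63
  [1→4]: (17.89+14.09)/2 × 3 = 47.97
  [4→5]: (14.09+13.02)/2 × 1 = 13.555
  [5→5.5]: (13.02+12.51)/2 × 0.5 = 6.3825
  Sum = 86.5375 µg/mL·h

AUC = 86.5 µg/mL·h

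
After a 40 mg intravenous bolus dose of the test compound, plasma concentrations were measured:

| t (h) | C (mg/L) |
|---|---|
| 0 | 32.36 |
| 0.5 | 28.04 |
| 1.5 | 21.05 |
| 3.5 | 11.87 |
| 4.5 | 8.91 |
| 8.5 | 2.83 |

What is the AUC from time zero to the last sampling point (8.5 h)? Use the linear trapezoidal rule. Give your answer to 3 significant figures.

AUC = 106 mg/L·h

Trapezoidal AUC_0→8.5:
  [0→0.5]: (32.36+28.04)/2 × 0.5 = 15.1
  [0.5→1.5]: (28.04+21.05)/2 × 1 = 24.545
  [1.5→3.5]: (21.05+11.87)/2 × 2 = 32.92
  [3.5→4.5]: (11.87+8.91)/2 × 1 = 10.39
  [4.5→8.5]: (8.91+2.83)/2 × 4 = 23.48
  Sum = 106.435 mg/L·h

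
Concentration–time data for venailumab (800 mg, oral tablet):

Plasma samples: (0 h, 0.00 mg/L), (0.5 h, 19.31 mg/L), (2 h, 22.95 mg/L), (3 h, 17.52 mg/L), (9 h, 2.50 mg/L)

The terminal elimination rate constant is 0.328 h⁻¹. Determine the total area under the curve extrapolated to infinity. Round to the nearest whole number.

AUC = 124 mg/L·h

Trapezoidal AUC_0→9:
  [0→0.5]: (0.00+19.31)/2 × 0.5 = 4.8275
  [0.5→2]: (19.31+22.95)/2 × 1.5 = 31.695
  [2→3]: (22.95+17.52)/2 × 1 = 20.235
  [3→9]: (17.52+2.50)/2 × 6 = 60.06
  Sum = 116.8175 mg/L·h
Extrapolated tail: C_last / k_e = 2.50 / 0.328 = 7.622
AUC_0→∞ = 116.8175 + 7.622 = 124.4395 mg/L·h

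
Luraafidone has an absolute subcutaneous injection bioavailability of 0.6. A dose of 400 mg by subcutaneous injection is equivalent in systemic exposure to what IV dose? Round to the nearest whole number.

Systemic exposure from an extravascular dose = F × D_ev, so the equivalent IV dose is F × D_ev.
D_iv = F × D_ev = 0.6 × 400 = 240 mg

D_iv = 240 mg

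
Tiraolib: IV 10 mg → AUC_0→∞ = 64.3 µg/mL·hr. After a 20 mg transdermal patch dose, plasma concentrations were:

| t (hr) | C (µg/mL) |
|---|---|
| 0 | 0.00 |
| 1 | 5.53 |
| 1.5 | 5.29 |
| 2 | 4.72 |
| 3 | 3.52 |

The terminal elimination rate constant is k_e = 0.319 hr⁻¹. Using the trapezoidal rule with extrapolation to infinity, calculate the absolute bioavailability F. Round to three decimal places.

F = 0.180

Trapezoidal AUC_0→3 (transdermal patch):
  [0→1]: (0.00+5.53)/2 × 1 = 2.765
  [1→1.5]: (5.53+5.29)/2 × 0.5 = 2.705
  [1.5→2]: (5.29+4.72)/2 × 0.5 = 2.5025
  [2→3]: (4.72+3.52)/2 × 1 = 4.12
  Sum = 12.0925 µg/mL·hr
Tail: C_last/k_e = 3.52/0.319 = 11.034
AUC_0→∞ (transdermal patch) = 12.0925 + 11.034 = 23.1265 µg/mL·hr
F = (AUC_ev/D_ev)/(AUC_iv/D_iv) = (23.1265/20)/(64.3/10) = 1.156325/6.43 = 0.1798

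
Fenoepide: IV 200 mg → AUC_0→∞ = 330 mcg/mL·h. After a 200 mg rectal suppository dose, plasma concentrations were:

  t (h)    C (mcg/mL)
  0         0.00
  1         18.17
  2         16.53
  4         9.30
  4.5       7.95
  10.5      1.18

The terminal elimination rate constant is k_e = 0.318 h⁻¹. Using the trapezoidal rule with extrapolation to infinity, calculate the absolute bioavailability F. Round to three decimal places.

F = 0.266

Trapezoidal AUC_0→10.5 (rectal suppository):
  [0→1]: (0.00+18.17)/2 × 1 = 9.085
  [1→2]: (18.17+16.53)/2 × 1 = 17.35
  [2→4]: (16.53+9.30)/2 × 2 = 25.83
  [4→4.5]: (9.30+7.95)/2 × 0.5 = 4.3125
  [4.5→10.5]: (7.95+1.18)/2 × 6 = 27.39
  Sum = 83.9675 mcg/mL·h
Tail: C_last/k_e = 1.18/0.318 = 3.711
AUC_0→∞ (rectal suppository) = 83.9675 + 3.711 = 87.6785 mcg/mL·h
F = (AUC_ev/D_ev)/(AUC_iv/D_iv) = (87.6785/200)/(330/200) = 0.4383925/1.65 = 0.2657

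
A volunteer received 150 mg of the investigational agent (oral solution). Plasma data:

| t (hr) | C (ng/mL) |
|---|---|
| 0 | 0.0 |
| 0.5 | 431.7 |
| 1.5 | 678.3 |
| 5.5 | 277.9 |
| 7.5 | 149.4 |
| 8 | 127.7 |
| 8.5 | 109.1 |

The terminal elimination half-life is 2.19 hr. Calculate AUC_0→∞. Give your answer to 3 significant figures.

Trapezoidal AUC_0→8.5:
  [0→0.5]: (0.0+431.7)/2 × 0.5 = 107.925
  [0.5→1.5]: (431.7+678.3)/2 × 1 = 555.0
  [1.5→5.5]: (678.3+277.9)/2 × 4 = 1912.4
  [5.5→7.5]: (277.9+149.4)/2 × 2 = 427.3
  [7.5→8]: (149.4+127.7)/2 × 0.5 = 69.275
  [8→8.5]: (127.7+109.1)/2 × 0.5 = 59.2
  Sum = 3131.1 ng/mL·hr
k_e = ln2 / t½ = 0.693147 / 2.19 = 0.3165 hr^-1
Extrapolated tail: C_last / k_e = 109.1 / 0.3165 = 344.708
AUC_0→∞ = 3131.1 + 344.708 = 3475.808 ng/mL·hr

AUC = 3480 ng/mL·hr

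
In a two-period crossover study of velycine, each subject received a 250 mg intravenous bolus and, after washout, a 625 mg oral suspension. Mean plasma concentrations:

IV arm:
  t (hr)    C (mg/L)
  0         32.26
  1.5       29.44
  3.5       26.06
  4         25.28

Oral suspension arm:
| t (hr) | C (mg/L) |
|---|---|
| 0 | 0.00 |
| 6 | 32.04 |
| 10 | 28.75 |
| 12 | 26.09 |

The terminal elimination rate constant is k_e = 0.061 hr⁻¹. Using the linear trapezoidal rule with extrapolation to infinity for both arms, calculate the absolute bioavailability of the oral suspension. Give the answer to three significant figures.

Trapezoidal AUC_0→4 (IV):
  [0→1.5]: (32.26+29.44)/2 × 1.5 = 46.275
  [1.5→3.5]: (29.44+26.06)/2 × 2 = 55.5
  [3.5→4]: (26.06+25.28)/2 × 0.5 = 12.835
  Sum = 114.61 mg/L·hr
IV tail: 25.28/0.061 = 414.426; AUC_iv,0→∞ = 114.61 + 414.426 = 529.036 mg/L·hr
Trapezoidal AUC_0→12 (oral suspension):
  [0→6]: (0.00+32.04)/2 × 6 = 96.12
  [6→10]: (32.04+28.75)/2 × 4 = 121.58
  [10→12]: (28.75+26.09)/2 × 2 = 54.84
  Sum = 272.54 mg/L·hr
oral suspension tail: 26.09/0.061 = 427.705; AUC_ev,0→∞ = 272.54 + 427.705 = 700.245 mg/L·hr
F = (AUC_ev/D_ev)/(AUC_iv/D_iv) = (700.245/625)/(529.036/250) = 1.120392/2.116144 = 0.5294

F = 0.529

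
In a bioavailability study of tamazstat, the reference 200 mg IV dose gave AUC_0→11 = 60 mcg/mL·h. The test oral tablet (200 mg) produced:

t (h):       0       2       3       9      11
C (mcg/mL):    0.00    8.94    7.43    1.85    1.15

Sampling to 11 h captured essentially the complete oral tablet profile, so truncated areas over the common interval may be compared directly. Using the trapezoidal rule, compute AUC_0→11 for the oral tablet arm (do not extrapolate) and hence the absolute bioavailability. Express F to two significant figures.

F = 0.80

Trapezoidal AUC_0→11 (oral tablet):
  [0→2]: (0.00+8.94)/2 × 2 = 8.94
  [2→3]: (8.94+7.43)/2 × 1 = 8.185
  [3→9]: (7.43+1.85)/2 × 6 = 27.84
  [9→11]: (1.85+1.15)/2 × 2 = 3.0
  Sum = 47.965 mcg/mL·h
F = (AUC_ev/D_ev)/(AUC_iv/D_iv) = (47.965/200)/(60/200) = 0.239825/0.3 = 0.7994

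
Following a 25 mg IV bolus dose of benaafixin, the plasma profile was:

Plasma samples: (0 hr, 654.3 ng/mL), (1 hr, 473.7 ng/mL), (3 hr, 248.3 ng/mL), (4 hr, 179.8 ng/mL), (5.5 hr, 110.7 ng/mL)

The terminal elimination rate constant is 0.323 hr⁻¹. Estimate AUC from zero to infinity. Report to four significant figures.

Trapezoidal AUC_0→5.5:
  [0→1]: (654.3+473.7)/2 × 1 = 564.0
  [1→3]: (473.7+248.3)/2 × 2 = 722.0
  [3→4]: (248.3+179.8)/2 × 1 = 214.05
  [4→5.5]: (179.8+110.7)/2 × 1.5 = 217.875
  Sum = 1717.925 ng/mL·hr
Extrapolated tail: C_last / k_e = 110.7 / 0.323 = 342.724
AUC_0→∞ = 1717.925 + 342.724 = 2060.649 ng/mL·hr

AUC = 2061 ng/mL·hr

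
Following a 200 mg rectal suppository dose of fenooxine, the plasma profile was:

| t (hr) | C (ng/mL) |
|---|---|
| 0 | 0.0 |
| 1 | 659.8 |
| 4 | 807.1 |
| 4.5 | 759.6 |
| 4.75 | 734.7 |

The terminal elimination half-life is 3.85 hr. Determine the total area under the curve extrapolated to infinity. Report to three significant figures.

Trapezoidal AUC_0→4.75:
  [0→1]: (0.0+659.8)/2 × 1 = 329.9
  [1→4]: (659.8+807.1)/2 × 3 = 2200.35
  [4→4.5]: (807.1+759.6)/2 × 0.5 = 391.675
  [4.5→4.75]: (759.6+734.7)/2 × 0.25 = 186.7875
  Sum = 3108.7125 ng/mL·hr
k_e = ln2 / t½ = 0.693147 / 3.85 = 0.1800 hr^-1
Extrapolated tail: C_last / k_e = 734.7 / 0.18 = 4081.667
AUC_0→∞ = 3108.7125 + 4081.667 = 7190.3795 ng/mL·hr

AUC = 7190 ng/mL·hr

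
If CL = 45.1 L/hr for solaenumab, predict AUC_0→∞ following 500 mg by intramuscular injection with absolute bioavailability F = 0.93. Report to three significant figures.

AUC_0→∞ = F × Dose / CL
        = 0.93 × 500 / 45.1 = 10.3104 mg/L·hr

AUC = 10.3 mg/L·hr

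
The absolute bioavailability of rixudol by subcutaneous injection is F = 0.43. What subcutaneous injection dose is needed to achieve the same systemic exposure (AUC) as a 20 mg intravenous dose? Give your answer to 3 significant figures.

For equal systemic exposure: F × D_ev = D_iv
D_ev = D_iv / F = 20 / 0.43 = 46.5116 mg

D_subcutaneous = 46.5 mg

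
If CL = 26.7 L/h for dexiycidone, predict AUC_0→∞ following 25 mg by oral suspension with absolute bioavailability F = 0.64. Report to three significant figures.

AUC_0→∞ = F × Dose / CL
        = 0.64 × 25 / 26.7 = 0.599251 mg/L·h

AUC = 0.599 mg/L·h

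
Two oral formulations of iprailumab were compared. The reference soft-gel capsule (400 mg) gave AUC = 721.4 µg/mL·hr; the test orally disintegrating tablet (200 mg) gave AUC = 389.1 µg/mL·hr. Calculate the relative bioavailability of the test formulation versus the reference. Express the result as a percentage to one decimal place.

F_rel = (AUC_test/D_test) / (AUC_ref/D_ref)
      = (389.1/200) / (721.4/400)
      = 1.9455 / 1.8035 = 1.0787 = 107.87%

F_rel = 107.9%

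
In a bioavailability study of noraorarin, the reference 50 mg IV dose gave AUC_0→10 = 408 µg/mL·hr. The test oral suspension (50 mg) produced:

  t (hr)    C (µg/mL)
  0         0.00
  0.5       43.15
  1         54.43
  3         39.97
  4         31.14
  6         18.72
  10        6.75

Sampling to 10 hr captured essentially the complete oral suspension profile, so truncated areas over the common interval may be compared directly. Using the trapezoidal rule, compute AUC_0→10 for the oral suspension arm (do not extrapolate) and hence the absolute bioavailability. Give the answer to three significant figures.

F = 0.652

Trapezoidal AUC_0→10 (oral suspension):
  [0→0.5]: (0.00+43.15)/2 × 0.5 = 10.7875
  [0.5→1]: (43.15+54.43)/2 × 0.5 = 24.395
  [1→3]: (54.43+39.97)/2 × 2 = 94.4
  [3→4]: (39.97+31.14)/2 × 1 = 35.555
  [4→6]: (31.14+18.72)/2 × 2 = 49.86
  [6→10]: (18.72+6.75)/2 × 4 = 50.94
  Sum = 265.9375 µg/mL·hr
F = (AUC_ev/D_ev)/(AUC_iv/D_iv) = (265.9375/50)/(408/50) = 5.31875/8.16 = 0.6518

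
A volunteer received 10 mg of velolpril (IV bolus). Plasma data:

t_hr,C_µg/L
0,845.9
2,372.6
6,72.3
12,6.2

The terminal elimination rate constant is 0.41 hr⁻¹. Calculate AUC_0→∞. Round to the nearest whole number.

AUC = 2359 µg/L·hr

Trapezoidal AUC_0→12:
  [0→2]: (845.9+372.6)/2 × 2 = 1218.5
  [2→6]: (372.6+72.3)/2 × 4 = 889.8
  [6→12]: (72.3+6.2)/2 × 6 = 235.5
  Sum = 2343.8 µg/L·hr
Extrapolated tail: C_last / k_e = 6.2 / 0.41 = 15.122
AUC_0→∞ = 2343.8 + 15.122 = 2358.922 µg/L·hr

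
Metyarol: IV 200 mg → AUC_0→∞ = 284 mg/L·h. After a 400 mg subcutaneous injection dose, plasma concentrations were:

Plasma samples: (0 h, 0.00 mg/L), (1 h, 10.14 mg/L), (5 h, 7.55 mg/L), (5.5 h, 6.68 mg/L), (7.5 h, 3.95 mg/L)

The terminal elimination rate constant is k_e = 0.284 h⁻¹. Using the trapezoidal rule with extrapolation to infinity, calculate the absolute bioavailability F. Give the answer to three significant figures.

F = 0.121

Trapezoidal AUC_0→7.5 (subcutaneous injection):
  [0→1]: (0.00+10.14)/2 × 1 = 5.07
  [1→5]: (10.14+7.55)/2 × 4 = 35.38
  [5→5.5]: (7.55+6.68)/2 × 0.5 = 3.5575
  [5.5→7.5]: (6.68+3.95)/2 × 2 = 10.63
  Sum = 54.6375 mg/L·h
Tail: C_last/k_e = 3.95/0.284 = 13.908
AUC_0→∞ (subcutaneous injection) = 54.6375 + 13.908 = 68.5455 mg/L·h
F = (AUC_ev/D_ev)/(AUC_iv/D_iv) = (68.5455/400)/(284/200) = 0.17136375/1.42 = 0.1207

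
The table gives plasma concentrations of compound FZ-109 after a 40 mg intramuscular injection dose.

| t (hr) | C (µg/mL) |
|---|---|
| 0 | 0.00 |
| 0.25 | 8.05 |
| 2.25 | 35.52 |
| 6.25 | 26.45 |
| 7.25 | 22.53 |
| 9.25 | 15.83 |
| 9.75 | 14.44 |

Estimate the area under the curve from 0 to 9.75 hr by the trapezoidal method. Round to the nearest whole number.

AUC = 239 µg/mL·hr

Trapezoidal AUC_0→9.75:
  [0→0.25]: (0.00+8.05)/2 × 0.25 = 1.00625
  [0.25→2.25]: (8.05+35.52)/2 × 2 = 43.57
  [2.25→6.25]: (35.52+26.45)/2 × 4 = 123.94
  [6.25→7.25]: (26.45+22.53)/2 × 1 = 24.49
  [7.25→9.25]: (22.53+15.83)/2 × 2 = 38.36
  [9.25→9.75]: (15.83+14.44)/2 × 0.5 = 7.5675
  Sum = 238.93375 µg/mL·hr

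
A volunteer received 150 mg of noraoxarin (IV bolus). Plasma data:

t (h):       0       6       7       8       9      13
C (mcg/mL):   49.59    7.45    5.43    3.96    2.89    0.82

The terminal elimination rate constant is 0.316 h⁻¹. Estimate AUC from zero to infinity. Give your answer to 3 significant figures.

Trapezoidal AUC_0→13:
  [0→6]: (49.59+7.45)/2 × 6 = 171.12
  [6→7]: (7.45+5.43)/2 × 1 = 6.44
  [7→8]: (5.43+3.96)/2 × 1 = 4.695
  [8→9]: (3.96+2.89)/2 × 1 = 3.425
  [9→13]: (2.89+0.82)/2 × 4 = 7.42
  Sum = 193.1 mcg/mL·h
Extrapolated tail: C_last / k_e = 0.82 / 0.316 = 2.595
AUC_0→∞ = 193.1 + 2.595 = 195.695 mcg/mL·h

AUC = 196 mcg/mL·h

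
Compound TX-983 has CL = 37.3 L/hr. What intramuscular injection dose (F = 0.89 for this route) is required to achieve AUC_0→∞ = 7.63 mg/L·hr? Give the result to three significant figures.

Dose = 320 mg

Dose = CL × AUC_0→∞ / F
     = 37.3 × 7.63 / 0.89 = 319.774 mg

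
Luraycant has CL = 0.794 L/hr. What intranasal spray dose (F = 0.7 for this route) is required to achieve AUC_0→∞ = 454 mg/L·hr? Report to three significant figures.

Dose = CL × AUC_0→∞ / F
     = 0.794 × 454 / 0.7 = 514.966 mg

Dose = 515 mg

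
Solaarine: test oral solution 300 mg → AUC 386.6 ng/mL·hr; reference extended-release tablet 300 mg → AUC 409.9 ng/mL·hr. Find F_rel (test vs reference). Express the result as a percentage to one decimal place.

F_rel = (AUC_test/D_test) / (AUC_ref/D_ref)
      = (386.6/300) / (409.9/300)
      = 1.28867 / 1.36633 = 0.9432 = 94.32%

F_rel = 94.3%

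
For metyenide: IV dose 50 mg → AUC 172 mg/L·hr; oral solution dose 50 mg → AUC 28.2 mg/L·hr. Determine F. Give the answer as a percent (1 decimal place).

F = 16.4%

F = (AUC_ev / D_ev) / (AUC_iv / D_iv)
  = (28.2/50) / (172/50)
  = 0.564 / 3.44 = 0.1640
  = 16.40%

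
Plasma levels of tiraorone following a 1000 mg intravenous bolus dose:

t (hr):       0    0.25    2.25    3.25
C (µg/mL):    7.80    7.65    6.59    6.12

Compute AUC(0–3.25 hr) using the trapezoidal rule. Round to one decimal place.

AUC = 22.5 µg/mL·hr

Trapezoidal AUC_0→3.25:
  [0→0.25]: (7.80+7.65)/2 × 0.25 = 1.93125
  [0.25→2.25]: (7.65+6.59)/2 × 2 = 14.24
  [2.25→3.25]: (6.59+6.12)/2 × 1 = 6.355
  Sum = 22.52625 µg/mL·hr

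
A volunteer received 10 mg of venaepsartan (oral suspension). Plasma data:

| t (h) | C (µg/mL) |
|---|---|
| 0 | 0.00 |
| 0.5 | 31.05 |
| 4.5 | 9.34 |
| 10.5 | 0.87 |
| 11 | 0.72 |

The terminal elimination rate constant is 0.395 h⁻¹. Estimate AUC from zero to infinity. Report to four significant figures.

AUC = 121.4 µg/mL·h

Trapezoidal AUC_0→11:
  [0→0.5]: (0.00+31.05)/2 × 0.5 = 7.7625
  [0.5→4.5]: (31.05+9.34)/2 × 4 = 80.78
  [4.5→10.5]: (9.34+0.87)/2 × 6 = 30.63
  [10.5→11]: (0.87+0.72)/2 × 0.5 = 0.3975
  Sum = 119.57 µg/mL·h
Extrapolated tail: C_last / k_e = 0.72 / 0.395 = 1.823
AUC_0→∞ = 119.57 + 1.823 = 121.393 µg/mL·h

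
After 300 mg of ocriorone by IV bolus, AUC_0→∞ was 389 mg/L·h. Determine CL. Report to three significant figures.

CL = Dose_iv / AUC_0→∞
   = 300 / 389 = 0.771208 L/h

CL = 0.771 L/h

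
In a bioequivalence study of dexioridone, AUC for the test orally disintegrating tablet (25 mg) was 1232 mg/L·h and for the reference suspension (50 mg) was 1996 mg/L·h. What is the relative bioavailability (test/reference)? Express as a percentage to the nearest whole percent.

F_rel = 123%

F_rel = (AUC_test/D_test) / (AUC_ref/D_ref)
      = (1232/25) / (1996/50)
      = 49.28 / 39.92 = 1.2345 = 123.45%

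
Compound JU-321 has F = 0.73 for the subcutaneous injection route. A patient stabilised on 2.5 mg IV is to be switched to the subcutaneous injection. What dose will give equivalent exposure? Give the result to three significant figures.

For equal systemic exposure: F × D_ev = D_iv
D_ev = D_iv / F = 2.5 / 0.73 = 3.42466 mg

D_subcutaneous = 3.42 mg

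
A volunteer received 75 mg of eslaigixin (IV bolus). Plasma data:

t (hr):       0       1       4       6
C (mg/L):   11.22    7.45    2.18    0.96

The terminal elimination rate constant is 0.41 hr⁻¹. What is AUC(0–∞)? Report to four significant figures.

AUC = 29.26 mg/L·hr

Trapezoidal AUC_0→6:
  [0→1]: (11.22+7.45)/2 × 1 = 9.335
  [1→4]: (7.45+2.18)/2 × 3 = 14.445
  [4→6]: (2.18+0.96)/2 × 2 = 3.14
  Sum = 26.92 mg/L·hr
Extrapolated tail: C_last / k_e = 0.96 / 0.41 = 2.341
AUC_0→∞ = 26.92 + 2.341 = 29.261 mg/L·hr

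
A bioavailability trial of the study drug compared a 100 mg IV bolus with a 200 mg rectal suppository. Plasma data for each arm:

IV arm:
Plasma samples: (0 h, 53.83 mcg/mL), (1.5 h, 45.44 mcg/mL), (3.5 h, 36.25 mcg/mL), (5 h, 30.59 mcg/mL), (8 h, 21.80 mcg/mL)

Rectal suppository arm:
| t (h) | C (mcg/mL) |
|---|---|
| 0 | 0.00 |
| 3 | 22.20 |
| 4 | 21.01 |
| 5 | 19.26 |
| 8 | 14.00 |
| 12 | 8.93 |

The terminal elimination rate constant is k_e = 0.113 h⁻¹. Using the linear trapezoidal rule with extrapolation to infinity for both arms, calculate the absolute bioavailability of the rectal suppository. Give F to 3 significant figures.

Trapezoidal AUC_0→8 (IV):
  [0→1.5]: (53.83+45.44)/2 × 1.5 = 74.4525
  [1.5→3.5]: (45.44+36.25)/2 × 2 = 81.69
  [3.5→5]: (36.25+30.59)/2 × 1.5 = 50.13
  [5→8]: (30.59+21.80)/2 × 3 = 78.585
  Sum = 284.8575 mcg/mL·h
IV tail: 21.80/0.113 = 192.920; AUC_iv,0→∞ = 284.8575 + 192.920 = 477.7775 mcg/mL·h
Trapezoidal AUC_0→12 (rectal suppository):
  [0→3]: (0.00+22.20)/2 × 3 = 33.3
  [3→4]: (22.20+21.01)/2 × 1 = 21.605
  [4→5]: (21.01+19.26)/2 × 1 = 20.135
  [5→8]: (19.26+14.00)/2 × 3 = 49.89
  [8→12]: (14.00+8.93)/2 × 4 = 45.86
  Sum = 170.79 mcg/mL·h
rectal suppository tail: 8.93/0.113 = 79.027; AUC_ev,0→∞ = 170.79 + 79.027 = 249.817 mcg/mL·h
F = (AUC_ev/D_ev)/(AUC_iv/D_iv) = (249.817/200)/(477.7775/100) = 1.249085/4.777775 = 0.2614

F = 0.261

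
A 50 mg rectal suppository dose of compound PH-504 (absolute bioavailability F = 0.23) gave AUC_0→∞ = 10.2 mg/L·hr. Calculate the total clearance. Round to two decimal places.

CL = F × Dose / AUC_0→∞
   = 0.23 × 50 / 10.2 = 1.12745 L/hr

CL = 1.13 L/hr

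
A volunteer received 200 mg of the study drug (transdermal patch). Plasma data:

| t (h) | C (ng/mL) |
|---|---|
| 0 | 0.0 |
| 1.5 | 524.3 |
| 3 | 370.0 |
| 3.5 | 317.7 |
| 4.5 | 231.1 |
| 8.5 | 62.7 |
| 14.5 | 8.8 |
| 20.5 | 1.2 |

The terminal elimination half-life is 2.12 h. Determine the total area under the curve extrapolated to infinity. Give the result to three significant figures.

Trapezoidal AUC_0→20.5:
  [0→1.5]: (0.0+524.3)/2 × 1.5 = 393.225
  [1.5→3]: (524.3+370.0)/2 × 1.5 = 670.725
  [3→3.5]: (370.0+317.7)/2 × 0.5 = 171.925
  [3.5→4.5]: (317.7+231.1)/2 × 1 = 274.4
  [4.5→8.5]: (231.1+62.7)/2 × 4 = 587.6
  [8.5→14.5]: (62.7+8.8)/2 × 6 = 214.5
  [14.5→20.5]: (8.8+1.2)/2 × 6 = 30.0
  Sum = 2342.375 ng/mL·h
k_e = ln2 / t½ = 0.693147 / 2.12 = 0.3270 h^-1
Extrapolated tail: C_last / k_e = 1.2 / 0.327 = 3.670
AUC_0→∞ = 2342.375 + 3.670 = 2346.045 ng/mL·h

AUC = 2350 ng/mL·h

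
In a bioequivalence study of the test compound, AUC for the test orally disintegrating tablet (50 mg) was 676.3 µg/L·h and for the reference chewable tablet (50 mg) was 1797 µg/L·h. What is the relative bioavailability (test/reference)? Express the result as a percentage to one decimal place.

F_rel = (AUC_test/D_test) / (AUC_ref/D_ref)
      = (676.3/50) / (1797/50)
      = 13.526 / 35.94 = 0.3763 = 37.63%

F_rel = 37.6%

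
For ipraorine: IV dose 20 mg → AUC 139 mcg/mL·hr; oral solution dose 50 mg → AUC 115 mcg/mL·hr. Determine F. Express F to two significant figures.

F = (AUC_ev / D_ev) / (AUC_iv / D_iv)
  = (115/50) / (139/20)
  = 2.3 / 6.95 = 0.3309

F = 0.33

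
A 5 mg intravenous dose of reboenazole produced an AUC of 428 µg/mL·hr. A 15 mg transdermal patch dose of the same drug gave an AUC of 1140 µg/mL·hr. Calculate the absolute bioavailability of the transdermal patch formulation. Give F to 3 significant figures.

F = 0.888

F = (AUC_ev / D_ev) / (AUC_iv / D_iv)
  = (1140/15) / (428/5)
  = 76 / 85.6 = 0.8879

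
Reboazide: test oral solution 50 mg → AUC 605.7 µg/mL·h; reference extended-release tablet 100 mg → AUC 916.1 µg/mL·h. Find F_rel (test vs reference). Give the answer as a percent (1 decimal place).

F_rel = 132.2%

F_rel = (AUC_test/D_test) / (AUC_ref/D_ref)
      = (605.7/50) / (916.1/100)
      = 12.114 / 9.161 = 1.3223 = 132.23%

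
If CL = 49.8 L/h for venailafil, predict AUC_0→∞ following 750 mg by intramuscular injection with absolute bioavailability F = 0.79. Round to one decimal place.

AUC = 11.9 mg/L·h

AUC_0→∞ = F × Dose / CL
        = 0.79 × 750 / 49.8 = 11.8976 mg/L·h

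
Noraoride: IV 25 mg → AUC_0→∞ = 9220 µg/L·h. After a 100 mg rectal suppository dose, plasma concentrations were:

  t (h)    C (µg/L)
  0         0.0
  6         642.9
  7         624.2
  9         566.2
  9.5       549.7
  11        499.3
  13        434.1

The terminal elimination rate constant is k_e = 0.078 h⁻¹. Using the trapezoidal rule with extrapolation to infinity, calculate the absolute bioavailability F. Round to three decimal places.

F = 0.307

Trapezoidal AUC_0→13 (rectal suppository):
  [0→6]: (0.0+642.9)/2 × 6 = 1928.7
  [6→7]: (642.9+624.2)/2 × 1 = 633.55
  [7→9]: (624.2+566.2)/2 × 2 = 1190.4
  [9→9.5]: (566.2+549.7)/2 × 0.5 = 278.975
  [9.5→11]: (549.7+499.3)/2 × 1.5 = 786.75
  [11→13]: (499.3+434.1)/2 × 2 = 933.4
  Sum = 5751.775 µg/L·h
Tail: C_last/k_e = 434.1/0.078 = 5565.385
AUC_0→∞ (rectal suppository) = 5751.775 + 5565.385 = 11317.16 µg/L·h
F = (AUC_ev/D_ev)/(AUC_iv/D_iv) = (11317.16/100)/(9220/25) = 113.1716/368.8 = 0.3069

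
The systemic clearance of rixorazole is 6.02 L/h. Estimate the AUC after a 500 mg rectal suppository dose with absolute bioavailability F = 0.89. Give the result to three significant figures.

AUC = 73.9 mg/L·h

AUC_0→∞ = F × Dose / CL
        = 0.89 × 500 / 6.02 = 73.9203 mg/L·h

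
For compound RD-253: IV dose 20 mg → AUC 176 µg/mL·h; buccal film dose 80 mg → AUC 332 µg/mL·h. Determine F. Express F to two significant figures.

F = (AUC_ev / D_ev) / (AUC_iv / D_iv)
  = (332/80) / (176/20)
  = 4.15 / 8.8 = 0.4716

F = 0.47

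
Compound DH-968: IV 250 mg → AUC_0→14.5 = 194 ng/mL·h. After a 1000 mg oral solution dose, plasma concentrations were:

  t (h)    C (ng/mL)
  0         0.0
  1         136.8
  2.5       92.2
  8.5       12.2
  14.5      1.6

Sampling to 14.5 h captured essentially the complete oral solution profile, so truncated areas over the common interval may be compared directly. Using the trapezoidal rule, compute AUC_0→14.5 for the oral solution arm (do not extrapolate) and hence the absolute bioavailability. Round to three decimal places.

Trapezoidal AUC_0→14.5 (oral solution):
  [0→1]: (0.0+136.8)/2 × 1 = 68.4
  [1→2.5]: (136.8+92.2)/2 × 1.5 = 171.75
  [2.5→8.5]: (92.2+12.2)/2 × 6 = 313.2
  [8.5→14.5]: (12.2+1.6)/2 × 6 = 41.4
  Sum = 594.75 ng/mL·h
F = (AUC_ev/D_ev)/(AUC_iv/D_iv) = (594.75/1000)/(194/250) = 0.59475/0.776 = 0.7664

F = 0.766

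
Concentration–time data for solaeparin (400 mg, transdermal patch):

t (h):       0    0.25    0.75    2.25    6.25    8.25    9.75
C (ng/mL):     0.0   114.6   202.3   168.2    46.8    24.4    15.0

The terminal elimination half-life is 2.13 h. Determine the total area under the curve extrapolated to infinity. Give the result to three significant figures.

AUC = 948 ng/mL·h

Trapezoidal AUC_0→9.75:
  [0→0.25]: (0.0+114.6)/2 × 0.25 = 14.325
  [0.25→0.75]: (114.6+202.3)/2 × 0.5 = 79.225
  [0.75→2.25]: (202.3+168.2)/2 × 1.5 = 277.875
  [2.25→6.25]: (168.2+46.8)/2 × 4 = 430.0
  [6.25→8.25]: (46.8+24.4)/2 × 2 = 71.2
  [8.25→9.75]: (24.4+15.0)/2 × 1.5 = 29.55
  Sum = 902.175 ng/mL·h
k_e = ln2 / t½ = 0.693147 / 2.13 = 0.3254 h^-1
Extrapolated tail: C_last / k_e = 15.0 / 0.3254 = 46.097
AUC_0→∞ = 902.175 + 46.097 = 948.272 ng/mL·h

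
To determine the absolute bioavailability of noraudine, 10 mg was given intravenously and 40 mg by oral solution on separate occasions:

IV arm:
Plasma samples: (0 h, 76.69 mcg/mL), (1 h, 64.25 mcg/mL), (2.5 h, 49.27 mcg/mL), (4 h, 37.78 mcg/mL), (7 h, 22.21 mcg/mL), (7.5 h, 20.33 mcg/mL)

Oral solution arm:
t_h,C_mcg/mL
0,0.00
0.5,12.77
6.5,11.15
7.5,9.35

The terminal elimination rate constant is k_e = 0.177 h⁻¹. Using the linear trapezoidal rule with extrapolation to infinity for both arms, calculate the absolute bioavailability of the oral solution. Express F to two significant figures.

Trapezoidal AUC_0→7.5 (IV):
  [0→1]: (76.69+64.25)/2 × 1 = 70.47
  [1→2.5]: (64.25+49.27)/2 × 1.5 = 85.14
  [2.5→4]: (49.27+37.78)/2 × 1.5 = 65.2875
  [4→7]: (37.78+22.21)/2 × 3 = 89.985
  [7→7.5]: (22.21+20.33)/2 × 0.5 = 10.635
  Sum = 321.5175 mcg/mL·h
IV tail: 20.33/0.177 = 114.859; AUC_iv,0→∞ = 321.5175 + 114.859 = 436.3765 mcg/mL·h
Trapezoidal AUC_0→7.5 (oral solution):
  [0→0.5]: (0.00+12.77)/2 × 0.5 = 3.1925
  [0.5→6.5]: (12.77+11.15)/2 × 6 = 71.76
  [6.5→7.5]: (11.15+9.35)/2 × 1 = 10.25
  Sum = 85.2025 mcg/mL·h
oral solution tail: 9.35/0.177 = 52.825; AUC_ev,0→∞ = 85.2025 + 52.825 = 138.0275 mcg/mL·h
F = (AUC_ev/D_ev)/(AUC_iv/D_iv) = (138.0275/40)/(436.3765/10) = 3.4506875/43.63765 = 0.0791

F = 0.079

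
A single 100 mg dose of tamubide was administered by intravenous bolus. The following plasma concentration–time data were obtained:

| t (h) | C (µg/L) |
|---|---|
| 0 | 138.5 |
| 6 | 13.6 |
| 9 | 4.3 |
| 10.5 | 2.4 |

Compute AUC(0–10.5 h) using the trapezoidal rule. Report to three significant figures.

AUC = 488 µg/L·h

Trapezoidal AUC_0→10.5:
  [0→6]: (138.5+13.6)/2 × 6 = 456.3
  [6→9]: (13.6+4.3)/2 × 3 = 26.85
  [9→10.5]: (4.3+2.4)/2 × 1.5 = 5.025
  Sum = 488.175 µg/L·h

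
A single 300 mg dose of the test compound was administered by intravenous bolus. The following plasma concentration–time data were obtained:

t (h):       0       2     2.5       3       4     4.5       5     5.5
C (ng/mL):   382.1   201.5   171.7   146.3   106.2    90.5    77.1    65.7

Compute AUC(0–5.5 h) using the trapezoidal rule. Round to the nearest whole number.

Trapezoidal AUC_0→5.5:
  [0→2]: (382.1+201.5)/2 × 2 = 583.6
  [2→2.5]: (201.5+171.7)/2 × 0.5 = 93.3
  [2.5→3]: (171.7+146.3)/2 × 0.5 = 79.5
  [3→4]: (146.3+106.2)/2 × 1 = 126.25
  [4→4.5]: (106.2+90.5)/2 × 0.5 = 49.175
  [4.5→5]: (90.5+77.1)/2 × 0.5 = 41.9
  [5→5.5]: (77.1+65.7)/2 × 0.5 = 35.7
  Sum = 1009.425 ng/mL·h

AUC = 1009 ng/mL·h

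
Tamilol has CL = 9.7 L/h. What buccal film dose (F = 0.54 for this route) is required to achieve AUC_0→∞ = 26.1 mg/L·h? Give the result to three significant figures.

Dose = CL × AUC_0→∞ / F
     = 9.7 × 26.1 / 0.54 = 468.833 mg

Dose = 469 mg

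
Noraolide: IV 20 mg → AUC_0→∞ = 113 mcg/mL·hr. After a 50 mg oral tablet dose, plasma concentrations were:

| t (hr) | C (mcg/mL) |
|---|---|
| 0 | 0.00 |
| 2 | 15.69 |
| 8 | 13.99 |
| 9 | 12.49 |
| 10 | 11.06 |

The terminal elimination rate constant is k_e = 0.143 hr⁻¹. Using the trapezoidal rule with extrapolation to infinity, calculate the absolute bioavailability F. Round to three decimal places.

F = 0.733

Trapezoidal AUC_0→10 (oral tablet):
  [0→2]: (0.00+15.69)/2 × 2 = 15.69
  [2→8]: (15.69+13.99)/2 × 6 = 89.04
  [8→9]: (13.99+12.49)/2 × 1 = 13.24
  [9→10]: (12.49+11.06)/2 × 1 = 11.775
  Sum = 129.745 mcg/mL·hr
Tail: C_last/k_e = 11.06/0.143 = 77.343
AUC_0→∞ (oral tablet) = 129.745 + 77.343 = 207.088 mcg/mL·hr
F = (AUC_ev/D_ev)/(AUC_iv/D_iv) = (207.088/50)/(113/20) = 4.14176/5.65 = 0.7331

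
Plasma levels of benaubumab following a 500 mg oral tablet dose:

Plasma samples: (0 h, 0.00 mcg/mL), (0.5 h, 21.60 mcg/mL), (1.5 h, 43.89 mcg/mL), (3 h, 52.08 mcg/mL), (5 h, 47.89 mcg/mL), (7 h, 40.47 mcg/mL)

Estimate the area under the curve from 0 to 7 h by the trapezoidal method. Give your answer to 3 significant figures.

Trapezoidal AUC_0→7:
  [0→0.5]: (0.00+21.60)/2 × 0.5 = 5.4
  [0.5→1.5]: (21.60+43.89)/2 × 1 = 32.745
  [1.5→3]: (43.89+52.08)/2 × 1.5 = 71.9775
  [3→5]: (52.08+47.89)/2 × 2 = 99.97
  [5→7]: (47.89+40.47)/2 × 2 = 88.36
  Sum = 298.4525 mcg/mL·h

AUC = 298 mcg/mL·h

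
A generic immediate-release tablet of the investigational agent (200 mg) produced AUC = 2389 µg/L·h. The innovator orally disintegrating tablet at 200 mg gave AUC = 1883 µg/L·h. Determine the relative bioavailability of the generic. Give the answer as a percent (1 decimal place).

F_rel = (AUC_test/D_test) / (AUC_ref/D_ref)
      = (2389/200) / (1883/200)
      = 11.945 / 9.415 = 1.2687 = 126.87%

F_rel = 126.9%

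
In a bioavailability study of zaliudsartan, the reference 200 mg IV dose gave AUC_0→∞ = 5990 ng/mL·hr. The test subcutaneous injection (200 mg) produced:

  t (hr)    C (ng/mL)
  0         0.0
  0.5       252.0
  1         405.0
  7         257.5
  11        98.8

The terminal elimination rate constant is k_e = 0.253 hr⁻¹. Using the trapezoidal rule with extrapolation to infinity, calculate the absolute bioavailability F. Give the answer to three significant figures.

Trapezoidal AUC_0→11 (subcutaneous injection):
  [0→0.5]: (0.0+252.0)/2 × 0.5 = 63.0
  [0.5→1]: (252.0+405.0)/2 × 0.5 = 164.25
  [1→7]: (405.0+257.5)/2 × 6 = 1987.5
  [7→11]: (257.5+98.8)/2 × 4 = 712.6
  Sum = 2927.35 ng/mL·hr
Tail: C_last/k_e = 98.8/0.253 = 390.514
AUC_0→∞ (subcutaneous injection) = 2927.35 + 390.514 = 3317.864 ng/mL·hr
F = (AUC_ev/D_ev)/(AUC_iv/D_iv) = (3317.864/200)/(5990/200) = 16.58932/29.95 = 0.5539

F = 0.554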